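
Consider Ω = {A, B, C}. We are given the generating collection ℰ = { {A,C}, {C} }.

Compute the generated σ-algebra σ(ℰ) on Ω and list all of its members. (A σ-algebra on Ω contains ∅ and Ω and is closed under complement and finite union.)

Begin from { {}, {C}, {A,C}, Ω } (that is, ℰ plus ∅ and Ω).
Iteration 1 (2 new):
  {B}  = Ω∖{A,C}
  {A,B}  = Ω∖{C}
Iteration 2: 1 new —
  {B,C}  = {C} ∪ {B}
Iteration 3 (1 new):
  {A}  = Ω∖{B,C}
Iteration 4: closed — nothing new.

Hence σ(ℰ) has 8 members: { {}, {A}, {B}, {C}, {A,B}, {A,C}, {B,C}, Ω }.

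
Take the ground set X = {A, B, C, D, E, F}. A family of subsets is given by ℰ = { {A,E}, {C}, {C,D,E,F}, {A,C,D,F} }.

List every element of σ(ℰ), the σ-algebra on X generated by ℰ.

|σ(ℰ)| = 32.  σ(ℰ) = { ∅, {A}, {B}, {C}, {E}, {A,B}, {A,C}, {A,E}, {B,C}, {B,E}, {C,E}, {D,F}, {A,B,C}, {A,B,E}, {A,C,E}, {A,D,F}, {B,C,E}, {B,D,F}, {C,D,F}, {D,E,F}, {A,B,C,E}, {A,B,D,F}, {A,C,D,F}, {A,D,E,F}, {B,C,D,F}, {B,D,E,F}, {C,D,E,F}, {A,B,C,D,F}, {A,B,D,E,F}, {A,C,D,E,F}, {B,C,D,E,F}, X }

Trace:
Start: ℰ ∪ {∅, X} = { ∅, {C}, {A,E}, {A,C,D,F}, {C,D,E,F}, X }.
Step 1 (6 new):
  {A,B}  = X∖{C,D,E,F}
  {B,E}  = X∖{A,C,D,F}
  {A,C,E}  = {C} ∪ {A,E}
  {B,C,D,F}  = X∖{A,E}
  {A,B,D,E,F}  = X∖{C}
  {A,C,D,E,F}  = {A,C,D,F} ∪ {C,D,E,F}
Step 2 (8 new):
  {B}  = X∖{A,C,D,E,F}
  {A,B,C}  = {A,B} ∪ {C}
  {A,B,E}  = {B,E} ∪ {A,B}
  {B,C,E}  = {B,E} ∪ {C}
  {B,D,F}  = X∖{A,C,E}
  {A,B,C,E}  = {B,E} ∪ {A,C,E}
  {A,B,C,D,F}  = {A,B} ∪ {B,C,D,F}
  {B,C,D,E,F}  = {B,E} ∪ {C,D,E,F}
Step 3 adds 9:
  {A}  = X∖{B,C,D,E,F}
  {E}  = X∖{A,B,C,D,F}
  {B,C}  = {B} ∪ {C}
  {D,F}  = X∖{A,B,C,E}
  {A,D,F}  = X∖{B,C,E}
  {C,D,F}  = X∖{A,B,E}
  {D,E,F}  = X∖{A,B,C}
  {A,B,D,F}  = {B,D,F} ∪ {A,B}
  {B,D,E,F}  = {B,D,F} ∪ {B,E}
Step 4 (3 new):
  {A,C}  = X∖{B,D,E,F}
  {C,E}  = X∖{A,B,D,F}
  {A,D,E,F}  = X∖{B,C}
Step 5 adds nothing — fixpoint reached.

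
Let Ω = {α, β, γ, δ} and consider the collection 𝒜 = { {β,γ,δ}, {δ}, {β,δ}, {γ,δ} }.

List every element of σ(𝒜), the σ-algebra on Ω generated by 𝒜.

Begin from { {}, {δ}, {β,δ}, {γ,δ}, {β,γ,δ}, Ω } (that is, 𝒜 plus ∅ and Ω).
Round 1 adds 4:
  {α}  = complement {β,γ,δ}
  {α,β}  = complement {γ,δ}
  {α,γ}  = complement {β,δ}
  {α,β,γ}  = complement {δ}
  (now 10)
Round 2 adds 3:
  {α,δ}  = {δ} ∪ {α}
  {α,β,δ}  = {α,β} ∪ {δ}
  {α,γ,δ}  = {γ,δ} ∪ {α,γ}
  (now 13)
Round 3 (3 new):
  {β}  = complement {α,γ,δ}
  {γ}  = complement {α,β,δ}
  {β,γ}  = complement {α,δ}
  (now 16)
Round 4: no new sets; the family is a σ-algebra.

|σ(𝒜)| = 16.  σ(𝒜) = { {}, {α}, {β}, {γ}, {δ}, {α,β}, {α,γ}, {α,δ}, {β,γ}, {β,δ}, {γ,δ}, {α,β,γ}, {α,β,δ}, {α,γ,δ}, {β,γ,δ}, Ω }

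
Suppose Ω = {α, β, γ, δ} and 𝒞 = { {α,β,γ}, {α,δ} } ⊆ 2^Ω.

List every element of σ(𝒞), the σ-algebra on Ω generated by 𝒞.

σ(𝒞) (8 sets): { {}, {α}, {δ}, {α,δ}, {β,γ}, {α,β,γ}, {β,γ,δ}, Ω }

Working:
Take S₀ = 𝒞 ∪ {∅, Ω} = { {}, {α,δ}, {α,β,γ}, Ω }.
Step 1 (2 new):
  {δ}  = complement {α,β,γ}
  {β,γ}  = complement {α,δ}
  [6 total]
Step 2 adds 1:
  {β,γ,δ}  = {β,γ} ∪ {δ}
  [7 total]
Step 3 adds 1:
  {α}  = complement {β,γ,δ}
  [8 total]
Step 4: no new sets; the family is a σ-algebra.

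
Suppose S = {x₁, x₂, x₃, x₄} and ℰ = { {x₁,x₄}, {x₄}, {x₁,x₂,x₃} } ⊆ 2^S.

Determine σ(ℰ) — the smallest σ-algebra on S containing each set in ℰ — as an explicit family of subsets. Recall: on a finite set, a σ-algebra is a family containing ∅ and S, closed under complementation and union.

Initial family (5 sets): { ∅, {x₄}, {x₁,x₄}, {x₁,x₂,x₃}, S }.
Step 1 adds 1:
  {x₂,x₃}  = ᶜ of {x₁,x₄}
  |family| = 6
Step 2: +1 →
  {x₂,x₃,x₄}  = {x₄} ∪ {x₂,x₃}
  |family| = 7
Step 3 (1 new):
  {x₁}  = ᶜ of {x₂,x₃,x₄}
  |family| = 8
Step 4 adds nothing — fixpoint reached.

σ(ℰ) = { ∅, {x₁}, {x₄}, {x₁,x₄}, {x₂,x₃}, {x₁,x₂,x₃}, {x₂,x₃,x₄}, S }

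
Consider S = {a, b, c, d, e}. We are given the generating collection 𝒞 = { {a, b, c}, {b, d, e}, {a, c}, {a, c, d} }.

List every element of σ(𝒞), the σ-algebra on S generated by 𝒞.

Initial family (6 sets): { {}, {a, c}, {a, b, c}, {a, c, d}, {b, d, e}, S }.
Iteration 1. New:
  {b, e}  = complement {a, c, d}
  {d, e}  = complement {a, b, c}
  {a, b, c, d}  = {a, c, d} ∪ {a, b, c}
  (now 9)
Iteration 2: 3 new —
  {e}  = complement {a, b, c, d}
  {a, b, c, e}  = {b, e} ∪ {a, b, c}
  {a, c, d, e}  = {d, e} ∪ {a, c, d}
  (now 12)
Iteration 3: 3 new —
  {b}  = complement {a, c, d, e}
  {d}  = complement {a, b, c, e}
  {a, c, e}  = {a, c} ∪ {e}
  (now 15)
Iteration 4: +1 →
  {b, d}  = complement {a, c, e}
  (now 16)
Iteration 5: no new sets; the family is a σ-algebra.

|σ(𝒞)| = 16.  σ(𝒞) = { {}, {b}, {d}, {e}, {a, c}, {b, d}, {b, e}, {d, e}, {a, b, c}, {a, c, d}, {a, c, e}, {b, d, e}, {a, b, c, d}, {a, b, c, e}, {a, c, d, e}, S }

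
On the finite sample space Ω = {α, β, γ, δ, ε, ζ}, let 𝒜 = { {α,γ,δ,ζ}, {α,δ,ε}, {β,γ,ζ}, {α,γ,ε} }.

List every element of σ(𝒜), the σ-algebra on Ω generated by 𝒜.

σ(𝒜) = { {}, {α}, {β}, {γ}, {δ}, {ε}, {ζ}, {α,β}, {α,γ}, {α,δ}, {α,ε}, {α,ζ}, {β,γ}, {β,δ}, {β,ε}, {β,ζ}, {γ,δ}, {γ,ε}, {γ,ζ}, {δ,ε}, {δ,ζ}, {ε,ζ}, {α,β,γ}, {α,β,δ}, {α,β,ε}, {α,β,ζ}, {α,γ,δ}, {α,γ,ε}, {α,γ,ζ}, {α,δ,ε}, {α,δ,ζ}, {α,ε,ζ}, {β,γ,δ}, {β,γ,ε}, {β,γ,ζ}, {β,δ,ε}, {β,δ,ζ}, {β,ε,ζ}, {γ,δ,ε}, {γ,δ,ζ}, {γ,ε,ζ}, {δ,ε,ζ}, {α,β,γ,δ}, {α,β,γ,ε}, {α,β,γ,ζ}, {α,β,δ,ε}, {α,β,δ,ζ}, {α,β,ε,ζ}, {α,γ,δ,ε}, {α,γ,δ,ζ}, {α,γ,ε,ζ}, {α,δ,ε,ζ}, {β,γ,δ,ε}, {β,γ,δ,ζ}, {β,γ,ε,ζ}, {β,δ,ε,ζ}, {γ,δ,ε,ζ}, {α,β,γ,δ,ε}, {α,β,γ,δ,ζ}, {α,β,γ,ε,ζ}, {α,β,δ,ε,ζ}, {α,γ,δ,ε,ζ}, {β,γ,δ,ε,ζ}, Ω }

Working:
Seed the family with 𝒜 together with ∅ and Ω: { {}, {α,γ,ε}, {α,δ,ε}, {β,γ,ζ}, {α,γ,δ,ζ}, Ω }.
Iteration 1: +6 →
  {β,ε}  = Ω∖{α,γ,δ,ζ}
  {β,δ,ζ}  = Ω∖{α,γ,ε}
  {α,γ,δ,ε}  = {α,δ,ε} ∪ {α,γ,ε}
  {α,β,γ,δ,ζ}  = {α,γ,δ,ζ} ∪ {β,γ,ζ}
  {α,β,γ,ε,ζ}  = {β,γ,ζ} ∪ {α,γ,ε}
  {α,γ,δ,ε,ζ}  = {α,δ,ε} ∪ {α,γ,δ,ζ}
  [12 total]
Iteration 2 (11 new):
  {β}  = Ω∖{α,γ,δ,ε,ζ}
  {δ}  = Ω∖{α,β,γ,ε,ζ}
  {ε}  = Ω∖{α,β,γ,δ,ζ}
  {β,ζ}  = Ω∖{α,γ,δ,ε}
  {α,β,γ,ε}  = {β,ε} ∪ {α,γ,ε}
  {α,β,δ,ε}  = {α,δ,ε} ∪ {β,ε}
  {β,γ,δ,ζ}  = {β,δ,ζ} ∪ {β,γ,ζ}
  {β,γ,ε,ζ}  = {β,ε} ∪ {β,γ,ζ}
  {β,δ,ε,ζ}  = {β,δ,ζ} ∪ {β,ε}
  {α,β,γ,δ,ε}  = {β,ε} ∪ {α,γ,δ,ε}
  {α,β,δ,ε,ζ}  = {α,δ,ε} ∪ {β,δ,ζ}
  [23 total]
Iteration 3: 12 new —
  {γ}  = Ω∖{α,β,δ,ε,ζ}
  {ζ}  = Ω∖{α,β,γ,δ,ε}
  {α,γ}  = Ω∖{β,δ,ε,ζ}
  {α,δ}  = Ω∖{β,γ,ε,ζ}
  {α,ε}  = Ω∖{β,γ,δ,ζ}
  {β,δ}  = {β} ∪ {δ}
  {γ,ζ}  = Ω∖{α,β,δ,ε}
  {δ,ε}  = {ε} ∪ {δ}
  {δ,ζ}  = Ω∖{α,β,γ,ε}
  {β,δ,ε}  = {β,ε} ∪ {δ}
  {β,ε,ζ}  = {β,ε} ∪ {β,ζ}
  {β,γ,δ,ε,ζ}  = {β,δ,ζ} ∪ {β,γ,ε,ζ}
  [35 total]
Iteration 4: +26 →
  {α}  = Ω∖{β,γ,δ,ε,ζ}
  {β,γ}  = {β} ∪ {γ}
  {γ,δ}  = {γ} ∪ {δ}
  {γ,ε}  = {ε} ∪ {γ}
  {ε,ζ}  = {ζ} ∪ {ε}
  {α,β,γ}  = {β} ∪ {α,γ}
  {α,β,δ}  = {β} ∪ {α,δ}
  {α,β,ε}  = {β,ε} ∪ {α,ε}
  {α,γ,δ}  = Ω∖{β,ε,ζ}
  {α,γ,ζ}  = Ω∖{β,δ,ε}
  {α,δ,ζ}  = {ζ} ∪ {α,δ}
  {α,ε,ζ}  = {ζ} ∪ {α,ε}
  {β,γ,δ}  = {γ} ∪ {β,δ}
  {β,γ,ε}  = {β,ε} ∪ {γ}
  {γ,δ,ε}  = {δ,ε} ∪ {γ}
  {γ,δ,ζ}  = {γ} ∪ {δ,ζ}
  {γ,ε,ζ}  = {ε} ∪ {γ,ζ}
  {δ,ε,ζ}  = {ζ} ∪ {δ,ε}
  {α,β,γ,δ}  = {α,γ} ∪ {β,δ}
  {α,β,γ,ζ}  = Ω∖{δ,ε}
  {α,β,δ,ζ}  = {β,δ,ζ} ∪ {α,δ}
  {α,β,ε,ζ}  = {β,ζ} ∪ {α,ε}
  {α,γ,ε,ζ}  = Ω∖{β,δ}
  {α,δ,ε,ζ}  = {α,δ,ε} ∪ {ζ}
  {β,γ,δ,ε}  = {γ} ∪ {β,δ,ε}
  {γ,δ,ε,ζ}  = {δ,ε} ∪ {γ,ζ}
  [61 total]
Iteration 5 (3 new):
  {α,β}  = Ω∖{γ,δ,ε,ζ}
  {α,ζ}  = Ω∖{β,γ,δ,ε}
  {α,β,ζ}  = Ω∖{γ,δ,ε}
  [64 total]
Iteration 6: stable.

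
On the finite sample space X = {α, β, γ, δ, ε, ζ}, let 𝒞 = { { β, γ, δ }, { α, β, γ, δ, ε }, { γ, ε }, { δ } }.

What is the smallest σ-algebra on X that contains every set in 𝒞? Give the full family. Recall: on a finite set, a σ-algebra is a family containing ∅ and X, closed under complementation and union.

Initial family (6 sets): { ∅, { δ }, { γ, ε }, { β, γ, δ }, { α, β, γ, δ, ε }, X }.
Iteration 1 adds 6:
  { ζ }  = complement { α, β, γ, δ, ε }
  { α, ε, ζ }  = complement { β, γ, δ }
  { γ, δ, ε }  = { δ } ∪ { γ, ε }
  { α, β, δ, ζ }  = complement { γ, ε }
  { β, γ, δ, ε }  = { β, γ, δ } ∪ { γ, ε }
  { α, β, γ, ε, ζ }  = complement { δ }
  [12 total]
Iteration 2 (12 new):
  { α, ζ }  = complement { β, γ, δ, ε }
  { δ, ζ }  = { ζ } ∪ { δ }
  { α, β, ζ }  = complement { γ, δ, ε }
  { γ, ε, ζ }  = { ζ } ∪ { γ, ε }
  { α, γ, ε, ζ }  = { α, ε, ζ } ∪ { γ, ε }
  { α, δ, ε, ζ }  = { α, ε, ζ } ∪ { δ }
  { β, γ, δ, ζ }  = { β, γ, δ } ∪ { ζ }
  { γ, δ, ε, ζ }  = { γ, δ, ε } ∪ { ζ }
  { α, β, γ, δ, ζ }  = { β, γ, δ } ∪ { α, β, δ, ζ }
  { α, β, δ, ε, ζ }  = { α, β, δ, ζ } ∪ { α, ε, ζ }
  { α, γ, δ, ε, ζ }  = { γ, δ, ε } ∪ { α, ε, ζ }
  { β, γ, δ, ε, ζ }  = { β, γ, δ, ε } ∪ { ζ }
  [24 total]
Iteration 3 adds 12:
  { α }  = complement { β, γ, δ, ε, ζ }
  { β }  = complement { α, γ, δ, ε, ζ }
  { γ }  = complement { α, β, δ, ε, ζ }
  { ε }  = complement { α, β, γ, δ, ζ }
  { α, β }  = complement { γ, δ, ε, ζ }
  { α, ε }  = complement { β, γ, δ, ζ }
  { β, γ }  = complement { α, δ, ε, ζ }
  { β, δ }  = complement { α, γ, ε, ζ }
  { α, β, δ }  = complement { γ, ε, ζ }
  { α, δ, ζ }  = { α, ζ } ∪ { δ, ζ }
  { α, β, γ, ε }  = complement { δ, ζ }
  { α, β, ε, ζ }  = { α, ε, ζ } ∪ { α, β, ζ }
  [36 total]
Iteration 4 adds 25:
  { α, γ }  = { α } ∪ { γ }
  { α, δ }  = { α } ∪ { δ }
  { β, ε }  = { β } ∪ { ε }
  { β, ζ }  = { β } ∪ { ζ }
  { γ, δ }  = complement { α, β, ε, ζ }
  { γ, ζ }  = { ζ } ∪ { γ }
  { δ, ε }  = { ε } ∪ { δ }
  { ε, ζ }  = { ζ } ∪ { ε }
  { α, β, γ }  = { α, β } ∪ { γ }
  { α, β, ε }  = { α, β } ∪ { ε }
  { α, γ, ε }  = { α } ∪ { γ, ε }
  { α, γ, ζ }  = { α, ζ } ∪ { γ }
  { α, δ, ε }  = { α, ε } ∪ { δ }
  { β, γ, ε }  = complement { α, δ, ζ }
  { β, γ, ζ }  = { ζ } ∪ { β, γ }
  { β, δ, ε }  = { ε } ∪ { β, δ }
  { β, δ, ζ }  = { β } ∪ { δ, ζ }
  { γ, δ, ζ }  = { γ } ∪ { δ, ζ }
  { δ, ε, ζ }  = { ε } ∪ { δ, ζ }
  { α, β, γ, δ }  = { α, β } ∪ { β, γ, δ }
  { α, β, γ, ζ }  = { α, ζ } ∪ { β, γ }
  { α, β, δ, ε }  = { α, β, δ } ∪ { ε }
  { α, γ, δ, ε }  = { γ, δ, ε } ∪ { α }
  { α, γ, δ, ζ }  = { α, δ, ζ } ∪ { γ }
  { β, γ, ε, ζ }  = { β } ∪ { γ, ε, ζ }
  [61 total]
Iteration 5. New:
  { α, γ, δ }  = { γ, δ } ∪ { α, δ }
  { β, ε, ζ }  = { β, ε } ∪ { ε, ζ }
  { β, δ, ε, ζ }  = complement { α, γ }
  [64 total]
After Iteration 6 the family is unchanged; done.

Hence σ(𝒞) has 64 members: { ∅, { α }, { β }, { γ }, { δ }, { ε }, { ζ }, { α, β }, { α, γ }, { α, δ }, { α, ε }, { α, ζ }, { β, γ }, { β, δ }, { β, ε }, { β, ζ }, { γ, δ }, { γ, ε }, { γ, ζ }, { δ, ε }, { δ, ζ }, { ε, ζ }, { α, β, γ }, { α, β, δ }, { α, β, ε }, { α, β, ζ }, { α, γ, δ }, { α, γ, ε }, { α, γ, ζ }, { α, δ, ε }, { α, δ, ζ }, { α, ε, ζ }, { β, γ, δ }, { β, γ, ε }, { β, γ, ζ }, { β, δ, ε }, { β, δ, ζ }, { β, ε, ζ }, { γ, δ, ε }, { γ, δ, ζ }, { γ, ε, ζ }, { δ, ε, ζ }, { α, β, γ, δ }, { α, β, γ, ε }, { α, β, γ, ζ }, { α, β, δ, ε }, { α, β, δ, ζ }, { α, β, ε, ζ }, { α, γ, δ, ε }, { α, γ, δ, ζ }, { α, γ, ε, ζ }, { α, δ, ε, ζ }, { β, γ, δ, ε }, { β, γ, δ, ζ }, { β, γ, ε, ζ }, { β, δ, ε, ζ }, { γ, δ, ε, ζ }, { α, β, γ, δ, ε }, { α, β, γ, δ, ζ }, { α, β, γ, ε, ζ }, { α, β, δ, ε, ζ }, { α, γ, δ, ε, ζ }, { β, γ, δ, ε, ζ }, X }.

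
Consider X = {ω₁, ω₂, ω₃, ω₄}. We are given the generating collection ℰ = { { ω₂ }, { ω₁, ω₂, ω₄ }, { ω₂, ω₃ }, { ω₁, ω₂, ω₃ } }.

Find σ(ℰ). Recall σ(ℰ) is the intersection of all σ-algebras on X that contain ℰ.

Take S₀ = ℰ ∪ {∅, X} = { {  }, { ω₂ }, { ω₂, ω₃ }, { ω₁, ω₂, ω₃ }, { ω₁, ω₂, ω₄ }, X }.
Step 1. New:
  { ω₃ }  = X∖{ ω₁, ω₂, ω₄ }
  { ω₄ }  = X∖{ ω₁, ω₂, ω₃ }
  { ω₁, ω₄ }  = X∖{ ω₂, ω₃ }
  { ω₁, ω₃, ω₄ }  = X∖{ ω₂ }
  — 10 sets.
Step 2 adds 3:
  { ω₂, ω₄ }  = { ω₂ } ∪ { ω₄ }
  { ω₃, ω₄ }  = { ω₃ } ∪ { ω₄ }
  { ω₂, ω₃, ω₄ }  = { ω₂, ω₃ } ∪ { ω₄ }
  — 13 sets.
Step 3. New:
  { ω₁ }  = X∖{ ω₂, ω₃, ω₄ }
  { ω₁, ω₂ }  = X∖{ ω₃, ω₄ }
  { ω₁, ω₃ }  = X∖{ ω₂, ω₄ }
  — 16 sets.
Step 4 adds nothing — fixpoint reached.

Therefore σ(ℰ) = { {  }, { ω₁ }, { ω₂ }, { ω₃ }, { ω₄ }, { ω₁, ω₂ }, { ω₁, ω₃ }, { ω₁, ω₄ }, { ω₂, ω₃ }, { ω₂, ω₄ }, { ω₃, ω₄ }, { ω₁, ω₂, ω₃ }, { ω₁, ω₂, ω₄ }, { ω₁, ω₃, ω₄ }, { ω₂, ω₃, ω₄ }, X } (|σ(ℰ)| = 16).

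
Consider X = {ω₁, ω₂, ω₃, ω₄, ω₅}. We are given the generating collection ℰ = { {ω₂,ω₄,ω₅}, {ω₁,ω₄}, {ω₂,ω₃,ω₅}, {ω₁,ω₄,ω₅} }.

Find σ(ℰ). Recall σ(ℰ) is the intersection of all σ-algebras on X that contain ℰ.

Take S₀ = ℰ ∪ {∅, X} = { {}, {ω₁,ω₄}, {ω₁,ω₄,ω₅}, {ω₂,ω₃,ω₅}, {ω₂,ω₄,ω₅}, X }.
Step 1: +4 →
  {ω₁,ω₃}  = {ω₂,ω₄,ω₅}ᶜ
  {ω₂,ω₃}  = {ω₁,ω₄,ω₅}ᶜ
  {ω₁,ω₂,ω₄,ω₅}  = {ω₁,ω₄,ω₅} ∪ {ω₂,ω₄,ω₅}
  {ω₂,ω₃,ω₄,ω₅}  = {ω₂,ω₃,ω₅} ∪ {ω₂,ω₄,ω₅}
  [10 total]
Step 2: +7 →
  {ω₁}  = {ω₂,ω₃,ω₄,ω₅}ᶜ
  {ω₃}  = {ω₁,ω₂,ω₄,ω₅}ᶜ
  {ω₁,ω₂,ω₃}  = {ω₂,ω₃} ∪ {ω₁,ω₃}
  {ω₁,ω₃,ω₄}  = {ω₁,ω₄} ∪ {ω₁,ω₃}
  {ω₁,ω₂,ω₃,ω₄}  = {ω₁,ω₄} ∪ {ω₂,ω₃}
  {ω₁,ω₂,ω₃,ω₅}  = {ω₂,ω₃,ω₅} ∪ {ω₁,ω₃}
  {ω₁,ω₃,ω₄,ω₅}  = {ω₁,ω₄,ω₅} ∪ {ω₁,ω₃}
  [17 total]
Step 3 adds 5:
  {ω₂}  = {ω₁,ω₃,ω₄,ω₅}ᶜ
  {ω₄}  = {ω₁,ω₂,ω₃,ω₅}ᶜ
  {ω₅}  = {ω₁,ω₂,ω₃,ω₄}ᶜ
  {ω₂,ω₅}  = {ω₁,ω₃,ω₄}ᶜ
  {ω₄,ω₅}  = {ω₁,ω₂,ω₃}ᶜ
  [22 total]
Step 4: 10 new —
  {ω₁,ω₂}  = {ω₂} ∪ {ω₁}
  {ω₁,ω₅}  = {ω₅} ∪ {ω₁}
  {ω₂,ω₄}  = {ω₂} ∪ {ω₄}
  {ω₃,ω₄}  = {ω₃} ∪ {ω₄}
  {ω₃,ω₅}  = {ω₅} ∪ {ω₃}
  {ω₁,ω₂,ω₄}  = {ω₂} ∪ {ω₁,ω₄}
  {ω₁,ω₂,ω₅}  = {ω₂,ω₅} ∪ {ω₁}
  {ω₁,ω₃,ω₅}  = {ω₅} ∪ {ω₁,ω₃}
  {ω₂,ω₃,ω₄}  = {ω₂,ω₃} ∪ {ω₄}
  {ω₃,ω₄,ω₅}  = {ω₄,ω₅} ∪ {ω₃}
  [32 total]
Step 5: closed — nothing new.

|σ(ℰ)| = 32.  σ(ℰ) = { {}, {ω₁}, {ω₂}, {ω₃}, {ω₄}, {ω₅}, {ω₁,ω₂}, {ω₁,ω₃}, {ω₁,ω₄}, {ω₁,ω₅}, {ω₂,ω₃}, {ω₂,ω₄}, {ω₂,ω₅}, {ω₃,ω₄}, {ω₃,ω₅}, {ω₄,ω₅}, {ω₁,ω₂,ω₃}, {ω₁,ω₂,ω₄}, {ω₁,ω₂,ω₅}, {ω₁,ω₃,ω₄}, {ω₁,ω₃,ω₅}, {ω₁,ω₄,ω₅}, {ω₂,ω₃,ω₄}, {ω₂,ω₃,ω₅}, {ω₂,ω₄,ω₅}, {ω₃,ω₄,ω₅}, {ω₁,ω₂,ω₃,ω₄}, {ω₁,ω₂,ω₃,ω₅}, {ω₁,ω₂,ω₄,ω₅}, {ω₁,ω₃,ω₄,ω₅}, {ω₂,ω₃,ω₄,ω₅}, X }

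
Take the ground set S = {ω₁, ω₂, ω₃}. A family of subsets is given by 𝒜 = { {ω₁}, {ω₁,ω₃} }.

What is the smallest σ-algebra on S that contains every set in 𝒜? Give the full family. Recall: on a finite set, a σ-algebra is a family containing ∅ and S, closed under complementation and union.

|σ(𝒜)| = 8.  σ(𝒜) = { {}, {ω₁}, {ω₂}, {ω₃}, {ω₁,ω₂}, {ω₁,ω₃}, {ω₂,ω₃}, S }

Working:
Seed the family with 𝒜 together with ∅ and S: { {}, {ω₁}, {ω₁,ω₃}, S }.
Iteration 1: 2 new —
  {ω₂}  = S∖{ω₁,ω₃}
  {ω₂,ω₃}  = S∖{ω₁}
Iteration 2: 1 new —
  {ω₁,ω₂}  = {ω₂} ∪ {ω₁}
Iteration 3: +1 →
  {ω₃}  = S∖{ω₁,ω₂}
Iteration 4: no new sets; the family is a σ-algebra.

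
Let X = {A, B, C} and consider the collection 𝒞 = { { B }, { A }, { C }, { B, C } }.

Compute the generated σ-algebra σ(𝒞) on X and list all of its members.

Initial family (6 sets): { {}, { A }, { B }, { C }, { B, C }, X }.
Step 1 (2 new):
  { A, B }  = { C }ᶜ
  { A, C }  = { B }ᶜ
  — 8 sets.
Step 2: no new sets; the family is a σ-algebra.

|σ(𝒞)| = 8.  σ(𝒞) = { {}, { A }, { B }, { C }, { A, B }, { A, C }, { B, C }, X }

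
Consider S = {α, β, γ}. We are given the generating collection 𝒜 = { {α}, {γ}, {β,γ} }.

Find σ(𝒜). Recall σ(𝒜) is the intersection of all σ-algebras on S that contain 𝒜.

Seed the family with 𝒜 together with ∅ and S: { {}, {α}, {γ}, {β,γ}, S }.
Round 1 adds 2:
  {α,β}  = {γ}ᶜ
  {α,γ}  = {γ} ∪ {α}
  |family| = 7
Round 2 adds 1:
  {β}  = {α,γ}ᶜ
  |family| = 8
Round 3: closed — nothing new.

Hence σ(𝒜) has 8 members: { {}, {α}, {β}, {γ}, {α,β}, {α,γ}, {β,γ}, S }.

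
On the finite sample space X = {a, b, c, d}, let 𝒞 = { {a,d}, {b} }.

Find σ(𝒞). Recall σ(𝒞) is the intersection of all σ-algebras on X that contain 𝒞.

|σ(𝒞)| = 8.  σ(𝒞) = { {}, {b}, {c}, {a,d}, {b,c}, {a,b,d}, {a,c,d}, X }

Derivation:
Take S₀ = 𝒞 ∪ {∅, X} = { {}, {b}, {a,d}, X }.
Round 1: +3 →
  {b,c}  = X∖{a,d}
  {a,b,d}  = {b} ∪ {a,d}
  {a,c,d}  = X∖{b}
  |family| = 7
Round 2: 1 new —
  {c}  = X∖{a,b,d}
  |family| = 8
Round 3: closed — nothing new.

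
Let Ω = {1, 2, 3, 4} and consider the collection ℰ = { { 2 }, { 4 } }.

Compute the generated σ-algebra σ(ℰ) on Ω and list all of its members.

σ(ℰ) = { {}, { 2 }, { 4 }, { 1, 3 }, { 2, 4 }, { 1, 2, 3 }, { 1, 3, 4 }, Ω }

Working:
Seed the family with ℰ together with ∅ and Ω: { {}, { 2 }, { 4 }, Ω }.
Step 1: +3 →
  { 2, 4 }  = { 2 } ∪ { 4 }
  { 1, 2, 3 }  = Ω∖{ 4 }
  { 1, 3, 4 }  = Ω∖{ 2 }
  |family| = 7
Step 2: 1 new —
  { 1, 3 }  = Ω∖{ 2, 4 }
  |family| = 8
Step 3: closed — nothing new.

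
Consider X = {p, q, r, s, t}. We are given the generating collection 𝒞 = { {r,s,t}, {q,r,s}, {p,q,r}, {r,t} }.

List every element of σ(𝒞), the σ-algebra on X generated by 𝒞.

Take S₀ = 𝒞 ∪ {∅, X} = { ∅, {r,t}, {p,q,r}, {q,r,s}, {r,s,t}, X }.
Step 1 adds 7:
  {p,q}  = {r,s,t}ᶜ
  {p,t}  = {q,r,s}ᶜ
  {s,t}  = {p,q,r}ᶜ
  {p,q,s}  = {r,t}ᶜ
  {p,q,r,s}  = {p,q,r} ∪ {q,r,s}
  {p,q,r,t}  = {p,q,r} ∪ {r,t}
  {q,r,s,t}  = {r,s,t} ∪ {q,r,s}
  [13 total]
Step 2: +8 →
  {p}  = {q,r,s,t}ᶜ
  {s}  = {p,q,r,t}ᶜ
  {t}  = {p,q,r,s}ᶜ
  {p,q,t}  = {p,q} ∪ {p,t}
  {p,r,t}  = {p,t} ∪ {r,t}
  {p,s,t}  = {s,t} ∪ {p,t}
  {p,q,s,t}  = {p,q} ∪ {s,t}
  {p,r,s,t}  = {r,s,t} ∪ {p,t}
  [21 total]
Step 3. New:
  {q}  = {p,r,s,t}ᶜ
  {r}  = {p,q,s,t}ᶜ
  {p,s}  = {s} ∪ {p}
  {q,r}  = {p,s,t}ᶜ
  {q,s}  = {p,r,t}ᶜ
  {r,s}  = {p,q,t}ᶜ
  [27 total]
Step 4. New:
  {p,r}  = {r} ∪ {p}
  {q,t}  = {q} ∪ {t}
  {p,r,s}  = {r,s} ∪ {p,s}
  {q,r,t}  = {p,s}ᶜ
  {q,s,t}  = {q} ∪ {s,t}
  [32 total]
Step 5: closed — nothing new.

Therefore σ(𝒞) = { ∅, {p}, {q}, {r}, {s}, {t}, {p,q}, {p,r}, {p,s}, {p,t}, {q,r}, {q,s}, {q,t}, {r,s}, {r,t}, {s,t}, {p,q,r}, {p,q,s}, {p,q,t}, {p,r,s}, {p,r,t}, {p,s,t}, {q,r,s}, {q,r,t}, {q,s,t}, {r,s,t}, {p,q,r,s}, {p,q,r,t}, {p,q,s,t}, {p,r,s,t}, {q,r,s,t}, X } (|σ(𝒞)| = 32).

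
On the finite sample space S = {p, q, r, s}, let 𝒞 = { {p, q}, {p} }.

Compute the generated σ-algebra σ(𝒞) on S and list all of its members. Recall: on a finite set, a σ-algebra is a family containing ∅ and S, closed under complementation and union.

Take S₀ = 𝒞 ∪ {∅, S} = { ∅, {p}, {p, q}, S }.
Iteration 1 adds 2:
  {r, s}  = ᶜ of {p, q}
  {q, r, s}  = ᶜ of {p}
  [6 total]
Iteration 2 adds 1:
  {p, r, s}  = {r, s} ∪ {p}
  [7 total]
Iteration 3 adds 1:
  {q}  = ᶜ of {p, r, s}
  [8 total]
Iteration 4: no new sets; the family is a σ-algebra.

Therefore σ(𝒞) = { ∅, {p}, {q}, {p, q}, {r, s}, {p, r, s}, {q, r, s}, S } (|σ(𝒞)| = 8).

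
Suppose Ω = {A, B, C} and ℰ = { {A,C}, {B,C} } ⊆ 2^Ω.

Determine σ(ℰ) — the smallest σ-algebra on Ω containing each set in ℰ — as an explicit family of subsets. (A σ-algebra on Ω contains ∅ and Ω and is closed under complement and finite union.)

Seed the family with ℰ together with ∅ and Ω: { {}, {A,C}, {B,C}, Ω }.
Iteration 1: 2 new —
  {A}  = Ω∖{B,C}
  {B}  = Ω∖{A,C}
  [6 total]
Iteration 2 adds 1:
  {A,B}  = {B} ∪ {A}
  [7 total]
Iteration 3 adds 1:
  {C}  = Ω∖{A,B}
  [8 total]
After Iteration 4 the family is unchanged; done.

|σ(ℰ)| = 8.  σ(ℰ) = { {}, {A}, {B}, {C}, {A,B}, {A,C}, {B,C}, Ω }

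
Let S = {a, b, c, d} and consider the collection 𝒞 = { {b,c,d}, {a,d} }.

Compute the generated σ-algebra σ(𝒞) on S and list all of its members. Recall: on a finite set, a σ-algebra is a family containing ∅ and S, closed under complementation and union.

Answer: σ(𝒞) = { {}, {a}, {d}, {a,d}, {b,c}, {a,b,c}, {b,c,d}, S }

Trace:
Begin from { {}, {a,d}, {b,c,d}, S } (that is, 𝒞 plus ∅ and S).
Round 1: 2 new —
  {a}  = S∖{b,c,d}
  {b,c}  = S∖{a,d}
Round 2 adds 1:
  {a,b,c}  = {b,c} ∪ {a}
Round 3 (1 new):
  {d}  = S∖{a,b,c}
After Round 4 the family is unchanged; done.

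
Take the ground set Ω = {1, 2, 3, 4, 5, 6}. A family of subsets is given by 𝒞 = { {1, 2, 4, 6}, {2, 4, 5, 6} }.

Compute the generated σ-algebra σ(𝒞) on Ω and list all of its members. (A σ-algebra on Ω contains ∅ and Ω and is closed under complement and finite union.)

|σ(𝒞)| = 16.  σ(𝒞) = { {}, {1}, {3}, {5}, {1, 3}, {1, 5}, {3, 5}, {1, 3, 5}, {2, 4, 6}, {1, 2, 4, 6}, {2, 3, 4, 6}, {2, 4, 5, 6}, {1, 2, 3, 4, 6}, {1, 2, 4, 5, 6}, {2, 3, 4, 5, 6}, Ω }

Check:
Seed the family with 𝒞 together with ∅ and Ω: { {}, {1, 2, 4, 6}, {2, 4, 5, 6}, Ω }.
Pass 1 adds 3:
  {1, 3}  = complement {2, 4, 5, 6}
  {3, 5}  = complement {1, 2, 4, 6}
  {1, 2, 4, 5, 6}  = {2, 4, 5, 6} ∪ {1, 2, 4, 6}
  [7 total]
Pass 2 adds 4:
  {3}  = complement {1, 2, 4, 5, 6}
  {1, 3, 5}  = {1, 3} ∪ {3, 5}
  {1, 2, 3, 4, 6}  = {1, 2, 4, 6} ∪ {1, 3}
  {2, 3, 4, 5, 6}  = {2, 4, 5, 6} ∪ {3, 5}
  [11 total]
Pass 3 adds 3:
  {1}  = complement {2, 3, 4, 5, 6}
  {5}  = complement {1, 2, 3, 4, 6}
  {2, 4, 6}  = complement {1, 3, 5}
  [14 total]
Pass 4: +2 →
  {1, 5}  = {5} ∪ {1}
  {2, 3, 4, 6}  = {3} ∪ {2, 4, 6}
  [16 total]
Pass 5: closed — nothing new.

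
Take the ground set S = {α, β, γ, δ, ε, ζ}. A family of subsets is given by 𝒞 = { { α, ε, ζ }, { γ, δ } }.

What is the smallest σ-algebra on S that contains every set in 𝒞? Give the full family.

Begin from { {}, { γ, δ }, { α, ε, ζ }, S } (that is, 𝒞 plus ∅ and S).
Step 1 (3 new):
  { β, γ, δ }  = complement { α, ε, ζ }
  { α, β, ε, ζ }  = complement { γ, δ }
  { α, γ, δ, ε, ζ }  = { α, ε, ζ } ∪ { γ, δ }
Step 2: 1 new —
  { β }  = complement { α, γ, δ, ε, ζ }
Step 3: stable.

|σ(𝒞)| = 8.  σ(𝒞) = { {}, { β }, { γ, δ }, { α, ε, ζ }, { β, γ, δ }, { α, β, ε, ζ }, { α, γ, δ, ε, ζ }, S }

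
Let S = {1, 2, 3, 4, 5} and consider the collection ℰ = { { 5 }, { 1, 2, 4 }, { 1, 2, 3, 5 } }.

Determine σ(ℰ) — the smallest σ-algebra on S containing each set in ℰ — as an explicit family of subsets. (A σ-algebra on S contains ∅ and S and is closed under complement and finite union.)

Answer: σ(ℰ) = { {}, { 3 }, { 4 }, { 5 }, { 1, 2 }, { 3, 4 }, { 3, 5 }, { 4, 5 }, { 1, 2, 3 }, { 1, 2, 4 }, { 1, 2, 5 }, { 3, 4, 5 }, { 1, 2, 3, 4 }, { 1, 2, 3, 5 }, { 1, 2, 4, 5 }, S }

Working:
Take S₀ = ℰ ∪ {∅, S} = { {}, { 5 }, { 1, 2, 4 }, { 1, 2, 3, 5 }, S }.
Round 1: +4 →
  { 4 }  = { 1, 2, 3, 5 }ᶜ
  { 3, 5 }  = { 1, 2, 4 }ᶜ
  { 1, 2, 3, 4 }  = { 5 }ᶜ
  { 1, 2, 4, 5 }  = { 1, 2, 4 } ∪ { 5 }
  |family| = 9
Round 2 (3 new):
  { 3 }  = { 1, 2, 4, 5 }ᶜ
  { 4, 5 }  = { 5 } ∪ { 4 }
  { 3, 4, 5 }  = { 4 } ∪ { 3, 5 }
  |family| = 12
Round 3 (3 new):
  { 1, 2 }  = { 3, 4, 5 }ᶜ
  { 3, 4 }  = { 3 } ∪ { 4 }
  { 1, 2, 3 }  = { 4, 5 }ᶜ
  |family| = 15
Round 4 adds 1:
  { 1, 2, 5 }  = { 3, 4 }ᶜ
  |family| = 16
Round 5 adds nothing — fixpoint reached.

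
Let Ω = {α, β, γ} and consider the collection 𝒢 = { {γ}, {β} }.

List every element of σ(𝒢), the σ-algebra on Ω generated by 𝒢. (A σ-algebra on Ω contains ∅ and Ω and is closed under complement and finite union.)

|σ(𝒢)| = 8.  σ(𝒢) = { ∅, {α}, {β}, {γ}, {α,β}, {α,γ}, {β,γ}, Ω }

Working:
Start: 𝒢 ∪ {∅, Ω} = { ∅, {β}, {γ}, Ω }.
Round 1: +3 →
  {α,β}  = {γ}ᶜ
  {α,γ}  = {β}ᶜ
  {β,γ}  = {γ} ∪ {β}
  [7 total]
Round 2. New:
  {α}  = {β,γ}ᶜ
  [8 total]
Round 3: already closed under ᶜ and ∪.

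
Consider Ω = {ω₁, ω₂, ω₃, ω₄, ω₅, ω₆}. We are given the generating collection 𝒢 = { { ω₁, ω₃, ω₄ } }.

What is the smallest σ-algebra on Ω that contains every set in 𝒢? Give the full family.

Initial family (3 sets): { {}, { ω₁, ω₃, ω₄ }, Ω }.
Iteration 1: +1 →
  { ω₂, ω₅, ω₆ }  = complement { ω₁, ω₃, ω₄ }
  [4 total]
Iteration 2: closed — nothing new.

|σ(𝒢)| = 4.  σ(𝒢) = { {}, { ω₁, ω₃, ω₄ }, { ω₂, ω₅, ω₆ }, Ω }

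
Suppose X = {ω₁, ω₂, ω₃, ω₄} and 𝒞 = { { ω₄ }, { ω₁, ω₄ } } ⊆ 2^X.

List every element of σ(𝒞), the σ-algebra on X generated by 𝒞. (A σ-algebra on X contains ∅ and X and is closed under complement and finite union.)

Start: 𝒞 ∪ {∅, X} = { {  }, { ω₄ }, { ω₁, ω₄ }, X }.
Round 1: 2 new —
  { ω₂, ω₃ }  = ᶜ of { ω₁, ω₄ }
  { ω₁, ω₂, ω₃ }  = ᶜ of { ω₄ }
  [6 total]
Round 2 adds 1:
  { ω₂, ω₃, ω₄ }  = { ω₂, ω₃ } ∪ { ω₄ }
  [7 total]
Round 3: 1 new —
  { ω₁ }  = ᶜ of { ω₂, ω₃, ω₄ }
  [8 total]
Round 4: already closed under ᶜ and ∪.

σ(𝒞) = { {  }, { ω₁ }, { ω₄ }, { ω₁, ω₄ }, { ω₂, ω₃ }, { ω₁, ω₂, ω₃ }, { ω₂, ω₃, ω₄ }, X }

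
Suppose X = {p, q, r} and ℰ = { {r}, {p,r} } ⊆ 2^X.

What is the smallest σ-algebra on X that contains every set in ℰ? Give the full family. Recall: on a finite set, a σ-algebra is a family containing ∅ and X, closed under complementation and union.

Start: ℰ ∪ {∅, X} = { ∅, {r}, {p,r}, X }.
Iteration 1: 2 new —
  {q}  = complement {p,r}
  {p,q}  = complement {r}
Iteration 2 adds 1:
  {q,r}  = {r} ∪ {q}
Iteration 3 adds 1:
  {p}  = complement {q,r}
Iteration 4: stable.

|σ(ℰ)| = 8.  σ(ℰ) = { ∅, {p}, {q}, {r}, {p,q}, {p,r}, {q,r}, X }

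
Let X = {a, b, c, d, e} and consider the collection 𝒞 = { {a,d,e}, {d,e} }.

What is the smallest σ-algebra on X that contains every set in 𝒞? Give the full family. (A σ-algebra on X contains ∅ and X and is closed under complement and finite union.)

Seed the family with 𝒞 together with ∅ and X: { ∅, {d,e}, {a,d,e}, X }.
Pass 1 (2 new):
  {b,c}  = complement {a,d,e}
  {a,b,c}  = complement {d,e}
Pass 2: 1 new —
  {b,c,d,e}  = {d,e} ∪ {b,c}
Pass 3. New:
  {a}  = complement {b,c,d,e}
Pass 4: stable.

Hence σ(𝒞) has 8 members: { ∅, {a}, {b,c}, {d,e}, {a,b,c}, {a,d,e}, {b,c,d,e}, X }.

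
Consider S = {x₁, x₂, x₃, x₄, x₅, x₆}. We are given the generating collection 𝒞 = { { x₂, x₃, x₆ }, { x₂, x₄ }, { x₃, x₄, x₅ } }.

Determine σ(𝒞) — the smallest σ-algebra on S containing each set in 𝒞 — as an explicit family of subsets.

σ(𝒞) = { {  }, { x₁ }, { x₂ }, { x₃ }, { x₄ }, { x₅ }, { x₆ }, { x₁, x₂ }, { x₁, x₃ }, { x₁, x₄ }, { x₁, x₅ }, { x₁, x₆ }, { x₂, x₃ }, { x₂, x₄ }, { x₂, x₅ }, { x₂, x₆ }, { x₃, x₄ }, { x₃, x₅ }, { x₃, x₆ }, { x₄, x₅ }, { x₄, x₆ }, { x₅, x₆ }, { x₁, x₂, x₃ }, { x₁, x₂, x₄ }, { x₁, x₂, x₅ }, { x₁, x₂, x₆ }, { x₁, x₃, x₄ }, { x₁, x₃, x₅ }, { x₁, x₃, x₆ }, { x₁, x₄, x₅ }, { x₁, x₄, x₆ }, { x₁, x₅, x₆ }, { x₂, x₃, x₄ }, { x₂, x₃, x₅ }, { x₂, x₃, x₆ }, { x₂, x₄, x₅ }, { x₂, x₄, x₆ }, { x₂, x₅, x₆ }, { x₃, x₄, x₅ }, { x₃, x₄, x₆ }, { x₃, x₅, x₆ }, { x₄, x₅, x₆ }, { x₁, x₂, x₃, x₄ }, { x₁, x₂, x₃, x₅ }, { x₁, x₂, x₃, x₆ }, { x₁, x₂, x₄, x₅ }, { x₁, x₂, x₄, x₆ }, { x₁, x₂, x₅, x₆ }, { x₁, x₃, x₄, x₅ }, { x₁, x₃, x₄, x₆ }, { x₁, x₃, x₅, x₆ }, { x₁, x₄, x₅, x₆ }, { x₂, x₃, x₄, x₅ }, { x₂, x₃, x₄, x₆ }, { x₂, x₃, x₅, x₆ }, { x₂, x₄, x₅, x₆ }, { x₃, x₄, x₅, x₆ }, { x₁, x₂, x₃, x₄, x₅ }, { x₁, x₂, x₃, x₄, x₆ }, { x₁, x₂, x₃, x₅, x₆ }, { x₁, x₂, x₄, x₅, x₆ }, { x₁, x₃, x₄, x₅, x₆ }, { x₂, x₃, x₄, x₅, x₆ }, S }

Check:
Initial family (5 sets): { {  }, { x₂, x₄ }, { x₂, x₃, x₆ }, { x₃, x₄, x₅ }, S }.
Iteration 1: 6 new —
  { x₁, x₂, x₆ }  = { x₃, x₄, x₅ }ᶜ
  { x₁, x₄, x₅ }  = { x₂, x₃, x₆ }ᶜ
  { x₁, x₃, x₅, x₆ }  = { x₂, x₄ }ᶜ
  { x₂, x₃, x₄, x₅ }  = { x₃, x₄, x₅ } ∪ { x₂, x₄ }
  { x₂, x₃, x₄, x₆ }  = { x₂, x₃, x₆ } ∪ { x₂, x₄ }
  { x₂, x₃, x₄, x₅, x₆ }  = { x₃, x₄, x₅ } ∪ { x₂, x₃, x₆ }
  [11 total]
Iteration 2 (12 new):
  { x₁ }  = { x₂, x₃, x₄, x₅, x₆ }ᶜ
  { x₁, x₅ }  = { x₂, x₃, x₄, x₆ }ᶜ
  { x₁, x₆ }  = { x₂, x₃, x₄, x₅ }ᶜ
  { x₁, x₂, x₃, x₆ }  = { x₂, x₃, x₆ } ∪ { x₁, x₂, x₆ }
  { x₁, x₂, x₄, x₅ }  = { x₁, x₄, x₅ } ∪ { x₂, x₄ }
  { x₁, x₂, x₄, x₆ }  = { x₁, x₂, x₆ } ∪ { x₂, x₄ }
  { x₁, x₃, x₄, x₅ }  = { x₁, x₄, x₅ } ∪ { x₃, x₄, x₅ }
  { x₁, x₂, x₃, x₄, x₅ }  = { x₁, x₄, x₅ } ∪ { x₂, x₃, x₄, x₅ }
  { x₁, x₂, x₃, x₄, x₆ }  = { x₂, x₃, x₄, x₆ } ∪ { x₁, x₂, x₆ }
  { x₁, x₂, x₃, x₅, x₆ }  = { x₁, x₃, x₅, x₆ } ∪ { x₂, x₃, x₆ }
  { x₁, x₂, x₄, x₅, x₆ }  = { x₁, x₄, x₅ } ∪ { x₁, x₂, x₆ }
  { x₁, x₃, x₄, x₅, x₆ }  = { x₁, x₄, x₅ } ∪ { x₁, x₃, x₅, x₆ }
  [23 total]
Iteration 3: 13 new —
  { x₂ }  = { x₁, x₃, x₄, x₅, x₆ }ᶜ
  { x₃ }  = { x₁, x₂, x₄, x₅, x₆ }ᶜ
  { x₄ }  = { x₁, x₂, x₃, x₅, x₆ }ᶜ
  { x₅ }  = { x₁, x₂, x₃, x₄, x₆ }ᶜ
  { x₆ }  = { x₁, x₂, x₃, x₄, x₅ }ᶜ
  { x₂, x₆ }  = { x₁, x₃, x₄, x₅ }ᶜ
  { x₃, x₅ }  = { x₁, x₂, x₄, x₆ }ᶜ
  { x₃, x₆ }  = { x₁, x₂, x₄, x₅ }ᶜ
  { x₄, x₅ }  = { x₁, x₂, x₃, x₆ }ᶜ
  { x₁, x₂, x₄ }  = { x₂, x₄ } ∪ { x₁ }
  { x₁, x₅, x₆ }  = { x₁, x₆ } ∪ { x₁, x₅ }
  { x₁, x₂, x₅, x₆ }  = { x₁, x₅ } ∪ { x₁, x₂, x₆ }
  { x₁, x₄, x₅, x₆ }  = { x₁, x₆ } ∪ { x₁, x₄, x₅ }
  [36 total]
Iteration 4: 24 new —
  { x₁, x₂ }  = { x₁ } ∪ { x₂ }
  { x₁, x₃ }  = { x₁ } ∪ { x₃ }
  { x₁, x₄ }  = { x₁ } ∪ { x₄ }
  { x₂, x₃ }  = { x₁, x₄, x₅, x₆ }ᶜ
  { x₂, x₅ }  = { x₂ } ∪ { x₅ }
  { x₃, x₄ }  = { x₁, x₂, x₅, x₆ }ᶜ
  { x₄, x₆ }  = { x₆ } ∪ { x₄ }
  { x₅, x₆ }  = { x₆ } ∪ { x₅ }
  { x₁, x₂, x₅ }  = { x₂ } ∪ { x₁, x₅ }
  { x₁, x₃, x₅ }  = { x₁ } ∪ { x₃, x₅ }
  { x₁, x₃, x₆ }  = { x₁ } ∪ { x₃, x₆ }
  { x₁, x₄, x₆ }  = { x₁, x₆ } ∪ { x₄ }
  { x₂, x₃, x₄ }  = { x₁, x₅, x₆ }ᶜ
  { x₂, x₃, x₅ }  = { x₂ } ∪ { x₃, x₅ }
  { x₂, x₄, x₅ }  = { x₂ } ∪ { x₄, x₅ }
  { x₂, x₄, x₆ }  = { x₂, x₆ } ∪ { x₄ }
  { x₂, x₅, x₆ }  = { x₂, x₆ } ∪ { x₅ }
  { x₃, x₄, x₆ }  = { x₃, x₆ } ∪ { x₄ }
  { x₃, x₅, x₆ }  = { x₁, x₂, x₄ }ᶜ
  { x₄, x₅, x₆ }  = { x₆ } ∪ { x₄, x₅ }
  { x₁, x₂, x₃, x₄ }  = { x₁, x₂, x₄ } ∪ { x₃ }
  { x₂, x₃, x₅, x₆ }  = { x₂, x₃, x₆ } ∪ { x₅ }
  { x₂, x₄, x₅, x₆ }  = { x₂, x₆ } ∪ { x₄, x₅ }
  { x₃, x₄, x₅, x₆ }  = { x₃, x₄, x₅ } ∪ { x₆ }
  [60 total]
Iteration 5 adds 4:
  { x₁, x₂, x₃ }  = { x₄, x₅, x₆ }ᶜ
  { x₁, x₃, x₄ }  = { x₂, x₅, x₆ }ᶜ
  { x₁, x₂, x₃, x₅ }  = { x₄, x₆ }ᶜ
  { x₁, x₃, x₄, x₆ }  = { x₂, x₅ }ᶜ
  [64 total]
Iteration 6: already closed under ᶜ and ∪.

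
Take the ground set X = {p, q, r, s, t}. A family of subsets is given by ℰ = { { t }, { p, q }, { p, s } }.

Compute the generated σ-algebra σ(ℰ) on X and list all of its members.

Seed the family with ℰ together with ∅ and X: { ∅, { t }, { p, q }, { p, s }, X }.
Step 1 adds 6:
  { p, q, s }  = { p, s } ∪ { p, q }
  { p, q, t }  = { p, q } ∪ { t }
  { p, s, t }  = { p, s } ∪ { t }
  { q, r, t }  = ᶜ of { p, s }
  { r, s, t }  = ᶜ of { p, q }
  { p, q, r, s }  = ᶜ of { t }
  — 11 sets.
Step 2. New:
  { q, r }  = ᶜ of { p, s, t }
  { r, s }  = ᶜ of { p, q, t }
  { r, t }  = ᶜ of { p, q, s }
  { p, q, r, t }  = { p, q } ∪ { q, r, t }
  { p, q, s, t }  = { p, s, t } ∪ { p, q }
  { p, r, s, t }  = { p, s, t } ∪ { r, s, t }
  { q, r, s, t }  = { r, s, t } ∪ { q, r, t }
  — 18 sets.
Step 3. New:
  { p }  = ᶜ of { q, r, s, t }
  { q }  = ᶜ of { p, r, s, t }
  { r }  = ᶜ of { p, q, s, t }
  { s }  = ᶜ of { p, q, r, t }
  { p, q, r }  = { q, r } ∪ { p, q }
  { p, r, s }  = { r, s } ∪ { p, s }
  { q, r, s }  = { r, s } ∪ { q, r }
  — 25 sets.
Step 4: 6 new —
  { p, r }  = { r } ∪ { p }
  { p, t }  = ᶜ of { q, r, s }
  { q, s }  = { q } ∪ { s }
  { q, t }  = ᶜ of { p, r, s }
  { s, t }  = ᶜ of { p, q, r }
  { p, r, t }  = { r, t } ∪ { p }
  — 31 sets.
Step 5: 1 new —
  { q, s, t }  = ᶜ of { p, r }
  — 32 sets.
Step 6: stable.

σ(ℰ) = { ∅, { p }, { q }, { r }, { s }, { t }, { p, q }, { p, r }, { p, s }, { p, t }, { q, r }, { q, s }, { q, t }, { r, s }, { r, t }, { s, t }, { p, q, r }, { p, q, s }, { p, q, t }, { p, r, s }, { p, r, t }, { p, s, t }, { q, r, s }, { q, r, t }, { q, s, t }, { r, s, t }, { p, q, r, s }, { p, q, r, t }, { p, q, s, t }, { p, r, s, t }, { q, r, s, t }, X }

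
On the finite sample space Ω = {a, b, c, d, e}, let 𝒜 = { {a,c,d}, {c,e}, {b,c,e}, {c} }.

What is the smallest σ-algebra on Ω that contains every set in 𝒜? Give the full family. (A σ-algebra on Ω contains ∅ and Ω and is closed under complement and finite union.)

Begin from { {}, {c}, {c,e}, {a,c,d}, {b,c,e}, Ω } (that is, 𝒜 plus ∅ and Ω).
Pass 1. New:
  {a,d}  = complement {b,c,e}
  {b,e}  = complement {a,c,d}
  {a,b,d}  = complement {c,e}
  {a,b,d,e}  = complement {c}
  {a,c,d,e}  = {a,c,d} ∪ {c,e}
  (now 11)
Pass 2. New:
  {b}  = complement {a,c,d,e}
  {a,b,c,d}  = {a,b,d} ∪ {c}
  (now 13)
Pass 3: +2 →
  {e}  = complement {a,b,c,d}
  {b,c}  = {c} ∪ {b}
  (now 15)
Pass 4: 1 new —
  {a,d,e}  = complement {b,c}
  (now 16)
Pass 5: already closed under ᶜ and ∪.

|σ(𝒜)| = 16.  σ(𝒜) = { {}, {b}, {c}, {e}, {a,d}, {b,c}, {b,e}, {c,e}, {a,b,d}, {a,c,d}, {a,d,e}, {b,c,e}, {a,b,c,d}, {a,b,d,e}, {a,c,d,e}, Ω }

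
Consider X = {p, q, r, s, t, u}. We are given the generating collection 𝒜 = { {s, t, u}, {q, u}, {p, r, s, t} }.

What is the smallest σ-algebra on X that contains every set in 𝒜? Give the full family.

Seed the family with 𝒜 together with ∅ and X: { {}, {q, u}, {s, t, u}, {p, r, s, t}, X }.
Pass 1: +3 →
  {p, q, r}  = ᶜ of {s, t, u}
  {q, s, t, u}  = {q, u} ∪ {s, t, u}
  {p, r, s, t, u}  = {p, r, s, t} ∪ {s, t, u}
Pass 2: +4 →
  {q}  = ᶜ of {p, r, s, t, u}
  {p, r}  = ᶜ of {q, s, t, u}
  {p, q, r, u}  = {q, u} ∪ {p, q, r}
  {p, q, r, s, t}  = {p, q, r} ∪ {p, r, s, t}
Pass 3: +2 →
  {u}  = ᶜ of {p, q, r, s, t}
  {s, t}  = ᶜ of {p, q, r, u}
Pass 4: +2 →
  {p, r, u}  = {p, r} ∪ {u}
  {q, s, t}  = {s, t} ∪ {q}
Pass 5 adds nothing — fixpoint reached.

|σ(𝒜)| = 16.  σ(𝒜) = { {}, {q}, {u}, {p, r}, {q, u}, {s, t}, {p, q, r}, {p, r, u}, {q, s, t}, {s, t, u}, {p, q, r, u}, {p, r, s, t}, {q, s, t, u}, {p, q, r, s, t}, {p, r, s, t, u}, X }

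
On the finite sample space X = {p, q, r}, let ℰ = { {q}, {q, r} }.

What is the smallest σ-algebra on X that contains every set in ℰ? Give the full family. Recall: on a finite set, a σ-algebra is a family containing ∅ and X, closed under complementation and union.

σ(ℰ) = { {}, {p}, {q}, {r}, {p, q}, {p, r}, {q, r}, X }

Derivation:
Seed the family with ℰ together with ∅ and X: { {}, {q}, {q, r}, X }.
Step 1: 2 new —
  {p}  = {q, r}ᶜ
  {p, r}  = {q}ᶜ
  (now 6)
Step 2: 1 new —
  {p, q}  = {q} ∪ {p}
  (now 7)
Step 3 (1 new):
  {r}  = {p, q}ᶜ
  (now 8)
After Step 4 the family is unchanged; done.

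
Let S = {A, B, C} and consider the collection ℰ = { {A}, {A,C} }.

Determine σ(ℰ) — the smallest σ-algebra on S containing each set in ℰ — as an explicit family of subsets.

σ(ℰ) (8 sets): { ∅, {A}, {B}, {C}, {A,B}, {A,C}, {B,C}, S }

Check:
Seed the family with ℰ together with ∅ and S: { ∅, {A}, {A,C}, S }.
Step 1: +2 →
  {B}  = ᶜ of {A,C}
  {B,C}  = ᶜ of {A}
  [6 total]
Step 2 adds 1:
  {A,B}  = {B} ∪ {A}
  [7 total]
Step 3 adds 1:
  {C}  = ᶜ of {A,B}
  [8 total]
Step 4 adds nothing — fixpoint reached.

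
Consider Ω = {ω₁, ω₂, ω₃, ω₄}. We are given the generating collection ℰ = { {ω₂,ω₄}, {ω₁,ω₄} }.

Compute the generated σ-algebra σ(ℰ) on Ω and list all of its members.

σ(ℰ) = { {}, {ω₁}, {ω₂}, {ω₃}, {ω₄}, {ω₁,ω₂}, {ω₁,ω₃}, {ω₁,ω₄}, {ω₂,ω₃}, {ω₂,ω₄}, {ω₃,ω₄}, {ω₁,ω₂,ω₃}, {ω₁,ω₂,ω₄}, {ω₁,ω₃,ω₄}, {ω₂,ω₃,ω₄}, Ω }

Working:
Initial family (4 sets): { {}, {ω₁,ω₄}, {ω₂,ω₄}, Ω }.
Round 1. New:
  {ω₁,ω₃}  = ᶜ of {ω₂,ω₄}
  {ω₂,ω₃}  = ᶜ of {ω₁,ω₄}
  {ω₁,ω₂,ω₄}  = {ω₂,ω₄} ∪ {ω₁,ω₄}
  [7 total]
Round 2: +4 →
  {ω₃}  = ᶜ of {ω₁,ω₂,ω₄}
  {ω₁,ω₂,ω₃}  = {ω₂,ω₃} ∪ {ω₁,ω₃}
  {ω₁,ω₃,ω₄}  = {ω₁,ω₄} ∪ {ω₁,ω₃}
  {ω₂,ω₃,ω₄}  = {ω₂,ω₃} ∪ {ω₂,ω₄}
  [11 total]
Round 3: 3 new —
  {ω₁}  = ᶜ of {ω₂,ω₃,ω₄}
  {ω₂}  = ᶜ of {ω₁,ω₃,ω₄}
  {ω₄}  = ᶜ of {ω₁,ω₂,ω₃}
  [14 total]
Round 4: 2 new —
  {ω₁,ω₂}  = {ω₂} ∪ {ω₁}
  {ω₃,ω₄}  = {ω₃} ∪ {ω₄}
  [16 total]
Round 5: already closed under ᶜ and ∪.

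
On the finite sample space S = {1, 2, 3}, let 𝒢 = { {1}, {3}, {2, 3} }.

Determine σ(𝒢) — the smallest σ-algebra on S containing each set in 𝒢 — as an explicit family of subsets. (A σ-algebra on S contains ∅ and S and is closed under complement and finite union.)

Initial family (5 sets): { ∅, {1}, {3}, {2, 3}, S }.
Iteration 1: 2 new —
  {1, 2}  = ᶜ of {3}
  {1, 3}  = {3} ∪ {1}
  (now 7)
Iteration 2 (1 new):
  {2}  = ᶜ of {1, 3}
  (now 8)
Iteration 3: stable.

Hence σ(𝒢) has 8 members: { ∅, {1}, {2}, {3}, {1, 2}, {1, 3}, {2, 3}, S }.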